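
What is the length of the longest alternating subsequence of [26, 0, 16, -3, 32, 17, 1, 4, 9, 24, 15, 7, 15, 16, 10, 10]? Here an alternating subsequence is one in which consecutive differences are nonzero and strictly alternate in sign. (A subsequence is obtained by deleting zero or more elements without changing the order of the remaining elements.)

10

Track the best alternating length ending on an up-step vs a down-step at each position: up/down = 1/1, 1/2, 3/2, 1/4, 5/1, 5/6, 5/6, 7/6, 7/6, 7/6, 7/8, 7/8, 9/8, 9/8, 9/10, 9/10.
The maximum over both is 10; one such subsequence is 26, 0, 16, -3, 32, 1, 9, 7, 15, 10.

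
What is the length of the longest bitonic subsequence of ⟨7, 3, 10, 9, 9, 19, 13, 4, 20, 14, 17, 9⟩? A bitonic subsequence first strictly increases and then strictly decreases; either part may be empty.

6

Let inc[i] be the LIS ending at i and dec[i] the longest strictly decreasing subsequence starting at i. inc = [1, 1, 2, 2, 2, 3, 3, 2, 4, 4, 5, 3], dec = [2, 1, 3, 2, 2, 3, 2, 1, 3, 2, 2, 1].
max_i inc[i]+dec[i]−1 = 6, with one witness 7, 10, 19, 20, 17, 9.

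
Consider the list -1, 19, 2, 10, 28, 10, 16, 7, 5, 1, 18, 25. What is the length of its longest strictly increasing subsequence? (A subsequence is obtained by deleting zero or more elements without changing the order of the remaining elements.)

Scanning left to right, the best length ending at each element is: -1→1, 19→2, 2→2, 10→3, 28→4, 10→3, 16→4, 7→3, 5→3, 1→2, 18→5, 25→6.
So the longest increasing subsequence has length 6, e.g. -1, 2, 10, 16, 18, 25.

6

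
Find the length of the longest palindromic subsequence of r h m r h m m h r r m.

8

One longest palindromic subsequence is mrhmmhrm (positions 3,4,5,6,7,8,10,11); it reads the same forward and backward, and the interval DP gives dp[1][11] = 8.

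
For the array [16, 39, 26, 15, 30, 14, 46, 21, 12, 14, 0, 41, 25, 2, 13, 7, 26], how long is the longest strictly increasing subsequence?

Let dp[i] be the longest increasing subsequence ending at position i. Then dp = [1, 2, 2, 1, 3, 1, 4, 2, 1, 2, 1, 4, 3, 2, 3, 3, 4].
The maximum is 4; one witness is 16, 26, 30, 46 at positions 1,3,5,7.

4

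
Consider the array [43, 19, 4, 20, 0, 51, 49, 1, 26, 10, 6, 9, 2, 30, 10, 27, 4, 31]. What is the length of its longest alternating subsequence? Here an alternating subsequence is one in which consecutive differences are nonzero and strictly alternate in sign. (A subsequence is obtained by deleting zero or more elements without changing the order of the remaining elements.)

Track the best alternating length ending on an up-step vs a down-step at each position: up/down = 1/1, 1/2, 1/2, 3/2, 1/4, 5/1, 5/6, 5/6, 7/6, 7/8, 7/8, 9/8, 7/10, 11/6, 11/12, 13/12, 11/14, 15/6.
The maximum over both is 15; one such subsequence is 43, 19, 20, 0, 51, 1, 26, 6, 9, 2, 30, 10, 27, 4, 31.

15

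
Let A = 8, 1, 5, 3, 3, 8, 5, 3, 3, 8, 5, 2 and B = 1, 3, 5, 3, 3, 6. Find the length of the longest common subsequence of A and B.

5

Backtracking the LCS table gives one alignment: 1 (A2,B1) → 3 (A5,B2) → 5 (A7,B3) → 3 (A8,B4) → 3 (A9,B5).
So the longest common subsequence has length 5.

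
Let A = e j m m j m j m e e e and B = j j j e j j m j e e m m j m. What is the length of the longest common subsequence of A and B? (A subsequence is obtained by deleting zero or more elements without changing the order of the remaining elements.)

Backtracking the LCS table gives one alignment: e (A1,B4) → j (A2,B6) → m (A3,B7) → m (A4,B11) → m (A6,B12) → j (A7,B13) → m (A8,B14).
So the longest common subsequence has length 7.

7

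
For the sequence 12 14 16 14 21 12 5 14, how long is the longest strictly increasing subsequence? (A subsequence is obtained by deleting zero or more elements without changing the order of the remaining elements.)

Scanning left to right, the best length ending at each element is: 12→1, 14→2, 16→3, 14→2, 21→4, 12→1, 5→1, 14→2.
So the longest increasing subsequence has length 4, e.g. 12, 14, 16, 21.

4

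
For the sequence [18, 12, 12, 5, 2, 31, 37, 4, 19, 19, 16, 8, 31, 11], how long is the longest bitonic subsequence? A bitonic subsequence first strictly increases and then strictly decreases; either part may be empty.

Let inc[i] be the LIS ending at i and dec[i] the longest strictly decreasing subsequence starting at i. inc = [1, 1, 1, 1, 1, 2, 3, 2, 3, 3, 3, 3, 4, 4], dec = [4, 3, 3, 2, 1, 4, 4, 1, 3, 3, 2, 1, 2, 1].
max_i inc[i]+dec[i]−1 = 6, with one witness 18, 31, 37, 19, 16, 11.

6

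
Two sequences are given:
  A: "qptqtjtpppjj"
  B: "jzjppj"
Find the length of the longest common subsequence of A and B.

A longest common subsequence is jppj (length 4); the LCS DP confirms no longer common subsequence exists.

4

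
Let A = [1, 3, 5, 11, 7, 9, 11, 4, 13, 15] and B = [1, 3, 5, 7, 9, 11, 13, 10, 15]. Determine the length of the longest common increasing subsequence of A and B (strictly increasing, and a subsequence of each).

For each value that appears in both, track the longest common increasing run ending there.
The best achievable length is 8; one witness is 1, 3, 5, 7, 9, 11, 13, 15 (A-positions 1,2,3,5,6,7,9,10, B-positions 1,2,3,4,5,6,7,9).

8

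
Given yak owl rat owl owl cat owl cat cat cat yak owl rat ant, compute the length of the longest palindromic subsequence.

8

Using dp[i][j] = 2 + dp[i+1][j−1] if the ends match, else max(dp[i+1][j], dp[i][j−1]):
dp[1][14] = 8. A witness is rat owl cat cat cat cat owl rat at positions 3,4,6,8,9,10,12,13.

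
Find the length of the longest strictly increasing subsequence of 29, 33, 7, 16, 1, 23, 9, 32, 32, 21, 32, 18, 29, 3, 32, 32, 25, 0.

5

Scanning left to right, the best length ending at each element is: 29→1, 33→2, 7→1, 16→2, 1→1, 23→3, 9→2, 32→4, 32→4, 21→3, 32→4, 18→3, 29→4, 3→2, 32→5, 32→5, 25→4, 0→1.
So the longest increasing subsequence has length 5, e.g. 7, 16, 23, 29, 32.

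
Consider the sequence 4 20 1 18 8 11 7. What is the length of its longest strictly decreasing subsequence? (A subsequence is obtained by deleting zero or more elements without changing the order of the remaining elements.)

4

Let dp[i] be the longest decreasing subsequence ending at position i. Then dp = [1, 1, 2, 2, 3, 3, 4].
The maximum is 4; one witness is 20, 18, 8, 7 at positions 2,4,5,7.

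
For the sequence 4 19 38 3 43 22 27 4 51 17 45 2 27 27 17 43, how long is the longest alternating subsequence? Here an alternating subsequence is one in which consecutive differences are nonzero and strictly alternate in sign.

14

Track the best alternating length ending on an up-step vs a down-step at each position: up/down = 1/1, 2/1, 2/1, 1/3, 4/1, 4/5, 6/5, 4/7, 8/1, 8/9, 10/9, 1/11, 12/11, 12/11, 12/13, 14/11.
The maximum over both is 14; one such subsequence is 4, 19, 3, 43, 22, 27, 4, 51, 17, 45, 2, 27, 17, 43.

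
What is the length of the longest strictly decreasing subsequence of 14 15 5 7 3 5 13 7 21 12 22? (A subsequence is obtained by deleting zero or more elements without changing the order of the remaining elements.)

3

Scanning left to right, the best length ending at each element is: 14→1, 15→1, 5→2, 7→2, 3→3, 5→3, 13→2, 7→3, 21→1, 12→3, 22→1.
So the longest decreasing subsequence has length 3, e.g. 14, 5, 3.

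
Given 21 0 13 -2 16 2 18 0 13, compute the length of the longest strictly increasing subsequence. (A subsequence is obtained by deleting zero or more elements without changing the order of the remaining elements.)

4

Scanning left to right, the best length ending at each element is: 21→1, 0→1, 13→2, -2→1, 16→3, 2→2, 18→4, 0→2, 13→3.
So the longest increasing subsequence has length 4, e.g. 0, 13, 16, 18.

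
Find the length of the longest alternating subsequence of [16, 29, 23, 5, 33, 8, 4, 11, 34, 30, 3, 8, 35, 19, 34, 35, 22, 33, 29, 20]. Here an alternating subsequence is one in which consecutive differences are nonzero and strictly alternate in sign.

13

A longest alternating subsequence is 16, 29, 23, 33, 8, 34, 30, 35, 19, 34, 22, 33, 29 (positions 1,2,3,5,6,9,10,13,14,15,17,18,19); its 12 consecutive differences strictly alternate in sign, and length 13 is optimal.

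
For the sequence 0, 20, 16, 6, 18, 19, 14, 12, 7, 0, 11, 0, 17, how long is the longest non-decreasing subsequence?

Scanning left to right, the best length ending at each element is: 0→1, 20→2, 16→2, 6→2, 18→3, 19→4, 14→3, 12→3, 7→3, 0→2, 11→4, 0→3, 17→5.
So the longest non-decreasing subsequence has length 5, e.g. 0, 6, 7, 11, 17.

5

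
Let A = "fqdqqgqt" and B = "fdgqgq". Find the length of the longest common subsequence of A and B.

5

Backtracking the LCS table gives one alignment: f (A1,B1) → d (A3,B2) → q (A5,B4) → g (A6,B5) → q (A7,B6).
So the longest common subsequence has length 5.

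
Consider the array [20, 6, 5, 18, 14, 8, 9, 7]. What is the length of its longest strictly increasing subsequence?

3

Let dp[i] be the longest increasing subsequence ending at position i. Then dp = [1, 1, 1, 2, 2, 2, 3, 2].
The maximum is 3; one witness is 6, 8, 9 at positions 2,6,7.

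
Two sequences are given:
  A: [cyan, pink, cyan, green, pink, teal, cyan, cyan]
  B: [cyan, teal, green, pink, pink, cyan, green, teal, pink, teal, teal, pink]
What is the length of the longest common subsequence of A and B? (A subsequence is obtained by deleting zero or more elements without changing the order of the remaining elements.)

A longest common subsequence is cyan, pink, cyan, green, pink, teal (length 6); the LCS DP confirms no longer common subsequence exists.

6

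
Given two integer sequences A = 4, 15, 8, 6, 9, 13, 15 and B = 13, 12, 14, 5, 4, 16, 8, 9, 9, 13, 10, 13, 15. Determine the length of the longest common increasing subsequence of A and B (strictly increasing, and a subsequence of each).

A longest common strictly increasing subsequence is 4, 8, 9, 13, 15 (length 5); it appears in order in both A and B, and no longer such subsequence exists.

5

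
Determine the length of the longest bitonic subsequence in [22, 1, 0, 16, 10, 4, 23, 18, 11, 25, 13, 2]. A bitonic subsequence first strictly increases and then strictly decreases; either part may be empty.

6

One longest bitonic subsequence is 1, 16, 23, 18, 13, 2 (positions 2,4,7,8,11,12): it rises to 23 then falls. Length 6 is optimal.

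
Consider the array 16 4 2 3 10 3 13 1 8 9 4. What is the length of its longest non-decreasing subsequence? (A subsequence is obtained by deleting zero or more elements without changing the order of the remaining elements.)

Let dp[i] be the longest non-decreasing subsequence ending at position i. Then dp = [1, 1, 1, 2, 3, 3, 4, 1, 4, 5, 4].
The maximum is 5; one witness is 2, 3, 3, 8, 9 at positions 3,4,6,9,10.

5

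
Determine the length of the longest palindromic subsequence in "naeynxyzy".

One longest palindromic subsequence is yzy (positions 4,8,9); it reads the same forward and backward, and the interval DP gives dp[1][9] = 3.

3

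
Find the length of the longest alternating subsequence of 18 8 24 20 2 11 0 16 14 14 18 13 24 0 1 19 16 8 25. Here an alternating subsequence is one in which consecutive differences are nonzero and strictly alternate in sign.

15

A longest alternating subsequence is 18, 8, 24, 2, 11, 0, 16, 14, 18, 13, 24, 0, 19, 16, 25 (positions 1,2,3,5,6,7,8,9,11,12,13,14,16,17,19); its 14 consecutive differences strictly alternate in sign, and length 15 is optimal.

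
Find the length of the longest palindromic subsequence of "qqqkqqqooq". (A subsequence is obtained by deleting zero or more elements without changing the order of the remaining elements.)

One longest palindromic subsequence is qqqqqqq (positions 1,2,3,5,6,7,10); it reads the same forward and backward, and the interval DP gives dp[1][10] = 7.

7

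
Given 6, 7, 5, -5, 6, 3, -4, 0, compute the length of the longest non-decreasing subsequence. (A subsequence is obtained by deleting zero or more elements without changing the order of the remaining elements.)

3

One longest non-decreasing subsequence is -5, -4, 0 (positions 4,7,8), of length 3; no longer one exists.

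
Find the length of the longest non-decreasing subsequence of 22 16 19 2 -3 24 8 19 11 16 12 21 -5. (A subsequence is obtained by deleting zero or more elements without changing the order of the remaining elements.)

Let dp[i] be the longest non-decreasing subsequence ending at position i. Then dp = [1, 1, 2, 1, 1, 3, 2, 3, 3, 4, 4, 5, 1].
The maximum is 5; one witness is 2, 8, 11, 16, 21 at positions 4,7,9,10,12.

5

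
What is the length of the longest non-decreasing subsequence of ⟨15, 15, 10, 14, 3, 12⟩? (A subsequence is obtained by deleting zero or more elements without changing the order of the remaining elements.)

Let dp[i] be the longest non-decreasing subsequence ending at position i. Then dp = [1, 2, 1, 2, 1, 2].
The maximum is 2; one witness is 15, 15 at positions 1,2.

2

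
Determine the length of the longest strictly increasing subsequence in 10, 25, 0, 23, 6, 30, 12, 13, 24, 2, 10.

5

One longest increasing subsequence is 0, 6, 12, 13, 24 (positions 3,5,7,8,9), of length 5; no longer one exists.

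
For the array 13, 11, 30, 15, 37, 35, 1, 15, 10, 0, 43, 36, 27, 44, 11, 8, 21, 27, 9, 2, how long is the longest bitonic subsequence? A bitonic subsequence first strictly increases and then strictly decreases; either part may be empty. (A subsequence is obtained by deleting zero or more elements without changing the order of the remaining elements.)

9

One longest bitonic subsequence is 13, 30, 37, 43, 36, 27, 21, 9, 2 (positions 1,3,5,11,12,13,17,19,20): it rises to 43 then falls. Length 9 is optimal.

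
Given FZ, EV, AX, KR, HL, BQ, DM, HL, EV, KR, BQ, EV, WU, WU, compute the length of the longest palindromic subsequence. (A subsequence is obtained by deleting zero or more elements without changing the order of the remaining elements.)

One longest palindromic subsequence is EV KR HL DM HL KR EV (positions 2,4,5,7,8,10,12); it reads the same forward and backward, and the interval DP gives dp[1][14] = 7.

7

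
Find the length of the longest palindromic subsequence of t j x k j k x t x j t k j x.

Using dp[i][j] = 2 + dp[i+1][j−1] if the ends match, else max(dp[i+1][j], dp[i][j−1]):
dp[1][14] = 9. A witness is xjktjtkjx at positions 3,5,6,8,10,11,12,13,14.

9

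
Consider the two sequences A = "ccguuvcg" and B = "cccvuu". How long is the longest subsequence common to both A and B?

A longest common subsequence is ccuu (length 4); the LCS DP confirms no longer common subsequence exists.

4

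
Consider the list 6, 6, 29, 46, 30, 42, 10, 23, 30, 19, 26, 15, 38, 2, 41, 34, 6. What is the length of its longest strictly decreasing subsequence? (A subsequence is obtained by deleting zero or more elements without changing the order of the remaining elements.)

Let dp[i] be the longest decreasing subsequence ending at position i. Then dp = [1, 1, 1, 1, 2, 2, 3, 3, 3, 4, 4, 5, 3, 6, 3, 4, 6].
The maximum is 6; one witness is 46, 30, 23, 19, 15, 2 at positions 4,5,8,10,12,14.

6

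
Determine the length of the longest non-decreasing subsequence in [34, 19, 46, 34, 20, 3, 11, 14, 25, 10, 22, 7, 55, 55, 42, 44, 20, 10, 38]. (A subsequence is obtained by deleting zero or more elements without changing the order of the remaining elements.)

Let dp[i] be the longest non-decreasing subsequence ending at position i. Then dp = [1, 1, 2, 2, 2, 1, 2, 3, 4, 2, 4, 2, 5, 6, 5, 6, 4, 3, 5].
The maximum is 6; one witness is 3, 11, 14, 25, 55, 55 at positions 6,7,8,9,13,14.

6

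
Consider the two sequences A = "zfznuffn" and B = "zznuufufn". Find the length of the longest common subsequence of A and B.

A longest common subsequence is zznuffn (length 7); the LCS DP confirms no longer common subsequence exists.

7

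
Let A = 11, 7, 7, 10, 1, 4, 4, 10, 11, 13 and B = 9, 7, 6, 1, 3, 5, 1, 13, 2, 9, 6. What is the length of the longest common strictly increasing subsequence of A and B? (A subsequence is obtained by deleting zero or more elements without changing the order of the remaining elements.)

2

A longest common strictly increasing subsequence is 7, 13 (length 2); it appears in order in both A and B, and no longer such subsequence exists.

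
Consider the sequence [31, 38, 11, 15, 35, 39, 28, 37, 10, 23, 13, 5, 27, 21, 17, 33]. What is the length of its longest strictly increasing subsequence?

Let dp[i] be the longest increasing subsequence ending at position i. Then dp = [1, 2, 1, 2, 3, 4, 3, 4, 1, 3, 2, 1, 4, 3, 3, 5].
The maximum is 5; one witness is 11, 15, 23, 27, 33 at positions 3,4,10,13,16.

5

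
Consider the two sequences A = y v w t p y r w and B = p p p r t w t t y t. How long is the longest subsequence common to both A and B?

Backtracking the LCS table gives one alignment: w (A3,B6) → t (A4,B8) → y (A6,B9).
So the longest common subsequence has length 3.

3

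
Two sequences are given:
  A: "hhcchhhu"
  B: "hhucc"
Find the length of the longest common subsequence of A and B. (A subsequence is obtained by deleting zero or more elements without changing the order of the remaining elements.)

4

Backtracking the LCS table gives one alignment: h (A1,B1) → h (A2,B2) → c (A3,B4) → c (A4,B5).
So the longest common subsequence has length 4.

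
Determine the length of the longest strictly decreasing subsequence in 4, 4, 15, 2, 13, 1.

3

Let dp[i] be the longest decreasing subsequence ending at position i. Then dp = [1, 1, 1, 2, 2, 3].
The maximum is 3; one witness is 4, 2, 1 at positions 1,4,6.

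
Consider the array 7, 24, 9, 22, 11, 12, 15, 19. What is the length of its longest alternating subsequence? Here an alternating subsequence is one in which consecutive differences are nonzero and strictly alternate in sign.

Track the best alternating length ending on an up-step vs a down-step at each position: up/down = 1/1, 2/1, 2/3, 4/3, 4/5, 6/5, 6/5, 6/5.
The maximum over both is 6; one such subsequence is 7, 24, 9, 22, 11, 12.

6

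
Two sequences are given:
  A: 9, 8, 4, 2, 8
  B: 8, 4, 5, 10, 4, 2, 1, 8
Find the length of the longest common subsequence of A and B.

4

Backtracking the LCS table gives one alignment: 8 (A2,B1) → 4 (A3,B5) → 2 (A4,B6) → 8 (A5,B8).
So the longest common subsequence has length 4.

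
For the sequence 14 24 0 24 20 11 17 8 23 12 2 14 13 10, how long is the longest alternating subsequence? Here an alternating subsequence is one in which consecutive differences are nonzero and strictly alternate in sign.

11

A longest alternating subsequence is 14, 24, 0, 24, 11, 17, 8, 23, 12, 14, 13 (positions 1,2,3,4,6,7,8,9,10,12,13); its 10 consecutive differences strictly alternate in sign, and length 11 is optimal.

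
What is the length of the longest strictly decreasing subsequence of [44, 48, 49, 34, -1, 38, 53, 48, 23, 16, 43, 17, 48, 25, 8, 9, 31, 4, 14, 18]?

6

One longest decreasing subsequence is 44, 34, 23, 16, 8, 4 (positions 1,4,9,10,15,18), of length 6; no longer one exists.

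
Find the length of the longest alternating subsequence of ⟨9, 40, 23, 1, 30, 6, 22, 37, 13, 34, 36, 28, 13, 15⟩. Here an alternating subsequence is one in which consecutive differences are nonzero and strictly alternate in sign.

Track the best alternating length ending on an up-step vs a down-step at each position: up/down = 1/1, 2/1, 2/3, 1/3, 4/3, 4/5, 6/5, 6/3, 6/7, 8/7, 8/7, 8/9, 6/9, 10/9.
The maximum over both is 10; one such subsequence is 9, 40, 23, 30, 6, 22, 13, 34, 13, 15.

10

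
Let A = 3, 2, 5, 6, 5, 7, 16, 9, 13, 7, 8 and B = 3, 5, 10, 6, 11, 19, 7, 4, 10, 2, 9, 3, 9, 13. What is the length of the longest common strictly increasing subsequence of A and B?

6

For each value that appears in both, track the longest common increasing run ending there.
The best achievable length is 6; one witness is 3, 5, 6, 7, 9, 13 (A-positions 1,3,4,6,8,9, B-positions 1,2,4,7,11,14).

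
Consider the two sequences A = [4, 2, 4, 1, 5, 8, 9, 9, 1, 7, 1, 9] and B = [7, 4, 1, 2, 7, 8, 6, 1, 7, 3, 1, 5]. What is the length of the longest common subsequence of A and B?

A longest common subsequence is 4, 2, 8, 1, 7, 1 (length 6); the LCS DP confirms no longer common subsequence exists.

6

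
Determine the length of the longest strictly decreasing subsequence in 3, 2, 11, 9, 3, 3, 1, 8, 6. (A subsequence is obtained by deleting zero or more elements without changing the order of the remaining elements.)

4

One longest decreasing subsequence is 11, 9, 3, 1 (positions 3,4,5,7), of length 4; no longer one exists.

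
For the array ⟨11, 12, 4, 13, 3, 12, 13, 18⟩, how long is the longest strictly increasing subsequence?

4

Let dp[i] be the longest increasing subsequence ending at position i. Then dp = [1, 2, 1, 3, 1, 2, 3, 4].
The maximum is 4; one witness is 11, 12, 13, 18 at positions 1,2,4,8.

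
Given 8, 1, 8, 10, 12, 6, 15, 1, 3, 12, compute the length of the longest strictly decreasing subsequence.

3

One longest decreasing subsequence is 8, 6, 1 (positions 1,6,8), of length 3; no longer one exists.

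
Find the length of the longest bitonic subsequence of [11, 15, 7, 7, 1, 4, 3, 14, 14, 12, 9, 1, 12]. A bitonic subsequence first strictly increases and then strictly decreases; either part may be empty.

6

Let inc[i] be the LIS ending at i and dec[i] the longest strictly decreasing subsequence starting at i. inc = [1, 2, 1, 1, 1, 2, 2, 3, 3, 3, 3, 1, 4], dec = [5, 5, 4, 4, 1, 3, 2, 4, 4, 3, 2, 1, 1].
max_i inc[i]+dec[i]−1 = 6, with one witness 11, 15, 14, 12, 9, 1.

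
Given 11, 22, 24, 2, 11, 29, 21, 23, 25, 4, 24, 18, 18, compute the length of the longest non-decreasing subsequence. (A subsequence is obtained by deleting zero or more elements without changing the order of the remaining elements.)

5

Let dp[i] be the longest non-decreasing subsequence ending at position i. Then dp = [1, 2, 3, 1, 2, 4, 3, 4, 5, 2, 5, 3, 4].
The maximum is 5; one witness is 11, 11, 21, 23, 25 at positions 1,5,7,8,9.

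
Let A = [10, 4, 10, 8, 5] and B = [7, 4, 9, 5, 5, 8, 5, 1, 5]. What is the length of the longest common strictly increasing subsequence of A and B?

2

For each value that appears in both, track the longest common increasing run ending there.
The best achievable length is 2; one witness is 4, 5 (A-positions 2,5, B-positions 2,4).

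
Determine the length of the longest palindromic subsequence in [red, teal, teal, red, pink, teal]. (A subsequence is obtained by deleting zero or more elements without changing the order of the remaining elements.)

One longest palindromic subsequence is red teal teal red (positions 1,2,3,4); it reads the same forward and backward, and the interval DP gives dp[1][6] = 4.

4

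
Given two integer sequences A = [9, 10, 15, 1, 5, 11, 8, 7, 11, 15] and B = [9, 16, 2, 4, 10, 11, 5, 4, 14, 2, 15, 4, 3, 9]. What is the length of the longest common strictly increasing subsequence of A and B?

4

A longest common strictly increasing subsequence is 9, 10, 11, 15 (length 4); it appears in order in both A and B, and no longer such subsequence exists.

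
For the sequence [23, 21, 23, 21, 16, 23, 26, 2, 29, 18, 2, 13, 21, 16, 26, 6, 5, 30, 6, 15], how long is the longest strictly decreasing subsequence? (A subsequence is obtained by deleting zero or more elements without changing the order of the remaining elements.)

Let dp[i] be the longest decreasing subsequence ending at position i. Then dp = [1, 2, 1, 2, 3, 1, 1, 4, 1, 3, 4, 4, 2, 4, 2, 5, 6, 1, 5, 5].
The maximum is 6; one witness is 23, 21, 16, 13, 6, 5 at positions 1,2,5,12,16,17.

6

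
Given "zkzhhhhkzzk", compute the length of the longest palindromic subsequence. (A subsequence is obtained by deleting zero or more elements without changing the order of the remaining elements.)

One longest palindromic subsequence is kzhhhhzk (positions 2,3,4,5,6,7,10,11); it reads the same forward and backward, and the interval DP gives dp[1][11] = 8.

8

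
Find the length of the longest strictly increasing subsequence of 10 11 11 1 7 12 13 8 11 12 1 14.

One longest increasing subsequence is 1, 7, 8, 11, 12, 14 (positions 4,5,8,9,10,12), of length 6; no longer one exists.

6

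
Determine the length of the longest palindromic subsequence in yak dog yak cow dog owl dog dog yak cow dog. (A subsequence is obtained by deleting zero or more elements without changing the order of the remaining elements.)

Using dp[i][j] = 2 + dp[i+1][j−1] if the ends match, else max(dp[i+1][j], dp[i][j−1]):
dp[1][11] = 7. A witness is dog cow dog dog dog cow dog at positions 2,4,5,7,8,10,11.

7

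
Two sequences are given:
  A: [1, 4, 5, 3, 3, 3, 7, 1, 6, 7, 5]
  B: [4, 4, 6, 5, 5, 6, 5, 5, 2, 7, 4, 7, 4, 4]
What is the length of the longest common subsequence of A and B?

4

A longest common subsequence is 4, 5, 7, 7 (length 4); the LCS DP confirms no longer common subsequence exists.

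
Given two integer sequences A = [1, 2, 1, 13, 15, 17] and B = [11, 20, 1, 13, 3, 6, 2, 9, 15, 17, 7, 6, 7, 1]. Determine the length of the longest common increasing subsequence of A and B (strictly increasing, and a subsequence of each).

4

For each value that appears in both, track the longest common increasing run ending there.
The best achievable length is 4; one witness is 1, 13, 15, 17 (A-positions 1,4,5,6, B-positions 3,4,9,10).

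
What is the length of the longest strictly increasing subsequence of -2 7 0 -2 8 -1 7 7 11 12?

One longest increasing subsequence is -2, 7, 8, 11, 12 (positions 1,2,5,9,10), of length 5; no longer one exists.

5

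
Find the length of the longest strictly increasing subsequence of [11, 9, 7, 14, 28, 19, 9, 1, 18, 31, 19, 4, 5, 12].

Let dp[i] be the longest increasing subsequence ending at position i. Then dp = [1, 1, 1, 2, 3, 3, 2, 1, 3, 4, 4, 2, 3, 4].
The maximum is 4; one witness is 11, 14, 28, 31 at positions 1,4,5,10.

4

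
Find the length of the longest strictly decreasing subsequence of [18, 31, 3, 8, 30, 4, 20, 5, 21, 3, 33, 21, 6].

5

Scanning left to right, the best length ending at each element is: 18→1, 31→1, 3→2, 8→2, 30→2, 4→3, 20→3, 5→4, 21→3, 3→5, 33→1, 21→3, 6→4.
So the longest decreasing subsequence has length 5, e.g. 31, 30, 20, 5, 3.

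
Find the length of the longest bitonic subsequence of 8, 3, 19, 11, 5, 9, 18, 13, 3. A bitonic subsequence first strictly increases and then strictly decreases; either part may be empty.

6

One longest bitonic subsequence is 3, 5, 9, 18, 13, 3 (positions 2,5,6,7,8,9): it rises to 18 then falls. Length 6 is optimal.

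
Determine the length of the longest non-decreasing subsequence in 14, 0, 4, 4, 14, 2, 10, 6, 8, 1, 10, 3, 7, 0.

One longest non-decreasing subsequence is 0, 4, 4, 6, 8, 10 (positions 2,3,4,8,9,11), of length 6; no longer one exists.

6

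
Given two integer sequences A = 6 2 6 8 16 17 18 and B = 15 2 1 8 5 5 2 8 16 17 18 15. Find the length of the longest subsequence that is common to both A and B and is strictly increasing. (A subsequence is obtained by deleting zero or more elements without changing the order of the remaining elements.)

For each value that appears in both, track the longest common increasing run ending there.
The best achievable length is 5; one witness is 2, 8, 16, 17, 18 (A-positions 2,4,5,6,7, B-positions 2,4,9,10,11).

5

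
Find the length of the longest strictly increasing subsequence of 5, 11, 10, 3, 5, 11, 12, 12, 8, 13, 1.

5

Let dp[i] be the longest increasing subsequence ending at position i. Then dp = [1, 2, 2, 1, 2, 3, 4, 4, 3, 5, 1].
The maximum is 5; one witness is 5, 10, 11, 12, 13 at positions 1,3,6,7,10.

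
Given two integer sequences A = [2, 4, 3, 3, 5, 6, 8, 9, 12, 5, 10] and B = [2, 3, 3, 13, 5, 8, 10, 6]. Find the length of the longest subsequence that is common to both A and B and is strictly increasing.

A longest common strictly increasing subsequence is 2, 3, 5, 8, 10 (length 5); it appears in order in both A and B, and no longer such subsequence exists.

5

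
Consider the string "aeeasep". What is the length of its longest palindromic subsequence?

4

Using dp[i][j] = 2 + dp[i+1][j−1] if the ends match, else max(dp[i+1][j], dp[i][j−1]):
dp[1][7] = 4. A witness is aeea at positions 1,2,3,4.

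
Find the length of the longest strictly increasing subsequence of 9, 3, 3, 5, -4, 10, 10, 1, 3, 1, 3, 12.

Scanning left to right, the best length ending at each element is: 9→1, 3→1, 3→1, 5→2, -4→1, 10→3, 10→3, 1→2, 3→3, 1→2, 3→3, 12→4.
So the longest increasing subsequence has length 4, e.g. 3, 5, 10, 12.

4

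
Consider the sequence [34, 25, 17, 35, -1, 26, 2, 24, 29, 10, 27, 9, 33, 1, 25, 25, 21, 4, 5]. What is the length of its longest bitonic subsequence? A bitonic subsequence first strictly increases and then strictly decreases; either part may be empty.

One longest bitonic subsequence is -1, 2, 24, 29, 27, 25, 21, 5 (positions 5,7,8,9,11,16,17,19): it rises to 29 then falls. Length 8 is optimal.

8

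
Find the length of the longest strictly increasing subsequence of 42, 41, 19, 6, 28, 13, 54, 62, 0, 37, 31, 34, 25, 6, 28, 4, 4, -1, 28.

4

One longest increasing subsequence is 19, 28, 54, 62 (positions 3,5,7,8), of length 4; no longer one exists.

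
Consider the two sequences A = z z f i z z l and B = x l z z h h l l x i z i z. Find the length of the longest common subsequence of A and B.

5

A longest common subsequence is zzizz (length 5); the LCS DP confirms no longer common subsequence exists.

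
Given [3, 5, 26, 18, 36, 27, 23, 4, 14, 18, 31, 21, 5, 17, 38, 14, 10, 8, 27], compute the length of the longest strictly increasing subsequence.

6

One longest increasing subsequence is 3, 5, 26, 27, 31, 38 (positions 1,2,3,6,11,15), of length 6; no longer one exists.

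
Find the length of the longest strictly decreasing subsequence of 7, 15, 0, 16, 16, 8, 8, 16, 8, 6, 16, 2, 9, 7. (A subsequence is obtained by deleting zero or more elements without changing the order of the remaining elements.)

Scanning left to right, the best length ending at each element is: 7→1, 15→1, 0→2, 16→1, 16→1, 8→2, 8→2, 16→1, 8→2, 6→3, 16→1, 2→4, 9→2, 7→3.
So the longest decreasing subsequence has length 4, e.g. 15, 8, 6, 2.

4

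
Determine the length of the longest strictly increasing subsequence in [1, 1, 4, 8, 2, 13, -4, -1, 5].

Let dp[i] be the longest increasing subsequence ending at position i. Then dp = [1, 1, 2, 3, 2, 4, 1, 2, 3].
The maximum is 4; one witness is 1, 4, 8, 13 at positions 1,3,4,6.

4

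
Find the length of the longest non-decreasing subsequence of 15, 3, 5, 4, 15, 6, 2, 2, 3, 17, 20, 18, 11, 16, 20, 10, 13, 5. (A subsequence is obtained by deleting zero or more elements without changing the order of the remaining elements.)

6

One longest non-decreasing subsequence is 3, 5, 15, 17, 20, 20 (positions 2,3,5,10,11,15), of length 6; no longer one exists.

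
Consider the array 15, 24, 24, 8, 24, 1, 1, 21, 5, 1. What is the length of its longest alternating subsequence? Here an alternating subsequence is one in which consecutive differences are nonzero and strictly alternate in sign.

7

Track the best alternating length ending on an up-step vs a down-step at each position: up/down = 1/1, 2/1, 2/1, 1/3, 4/1, 1/5, 1/5, 6/5, 6/7, 1/7.
The maximum over both is 7; one such subsequence is 15, 24, 8, 24, 1, 21, 5.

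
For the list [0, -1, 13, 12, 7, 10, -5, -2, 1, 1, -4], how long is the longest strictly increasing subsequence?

Scanning left to right, the best length ending at each element is: 0→1, -1→1, 13→2, 12→2, 7→2, 10→3, -5→1, -2→2, 1→3, 1→3, -4→2.
So the longest increasing subsequence has length 3, e.g. 0, 7, 10.

3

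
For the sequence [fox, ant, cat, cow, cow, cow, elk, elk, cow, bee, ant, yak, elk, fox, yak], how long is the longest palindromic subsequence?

8

One longest palindromic subsequence is fox ant cow elk elk cow ant fox (positions 1,2,6,7,8,9,11,14); it reads the same forward and backward, and the interval DP gives dp[1][15] = 8.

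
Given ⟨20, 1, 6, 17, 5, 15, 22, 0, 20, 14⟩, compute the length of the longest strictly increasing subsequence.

4

One longest increasing subsequence is 1, 6, 17, 22 (positions 2,3,4,7), of length 4; no longer one exists.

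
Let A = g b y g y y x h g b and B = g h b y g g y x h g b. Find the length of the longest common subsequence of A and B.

A longest common subsequence is gbygyxhgb (length 9); the LCS DP confirms no longer common subsequence exists.

9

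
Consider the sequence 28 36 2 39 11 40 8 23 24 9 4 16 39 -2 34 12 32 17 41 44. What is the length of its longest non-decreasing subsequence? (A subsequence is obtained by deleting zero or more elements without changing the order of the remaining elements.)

7

One longest non-decreasing subsequence is 2, 11, 23, 24, 39, 41, 44 (positions 3,5,8,9,13,19,20), of length 7; no longer one exists.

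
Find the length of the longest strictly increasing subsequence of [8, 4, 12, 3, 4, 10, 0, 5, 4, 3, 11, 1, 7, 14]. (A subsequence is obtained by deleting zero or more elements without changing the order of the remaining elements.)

5

Scanning left to right, the best length ending at each element is: 8→1, 4→1, 12→2, 3→1, 4→2, 10→3, 0→1, 5→3, 4→2, 3→2, 11→4, 1→2, 7→4, 14→5.
So the longest increasing subsequence has length 5, e.g. 3, 4, 10, 11, 14.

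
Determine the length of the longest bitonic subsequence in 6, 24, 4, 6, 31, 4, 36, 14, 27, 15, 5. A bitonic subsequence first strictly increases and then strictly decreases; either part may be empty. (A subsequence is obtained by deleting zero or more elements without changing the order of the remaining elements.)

One longest bitonic subsequence is 6, 24, 31, 36, 27, 15, 5 (positions 1,2,5,7,9,10,11): it rises to 36 then falls. Length 7 is optimal.

7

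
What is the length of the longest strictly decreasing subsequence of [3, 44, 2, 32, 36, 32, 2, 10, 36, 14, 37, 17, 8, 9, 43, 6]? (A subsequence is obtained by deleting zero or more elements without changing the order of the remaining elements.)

6

Let dp[i] be the longest decreasing subsequence ending at position i. Then dp = [1, 1, 2, 2, 2, 3, 4, 4, 2, 4, 2, 4, 5, 5, 2, 6].
The maximum is 6; one witness is 44, 36, 32, 10, 8, 6 at positions 2,5,6,8,13,16.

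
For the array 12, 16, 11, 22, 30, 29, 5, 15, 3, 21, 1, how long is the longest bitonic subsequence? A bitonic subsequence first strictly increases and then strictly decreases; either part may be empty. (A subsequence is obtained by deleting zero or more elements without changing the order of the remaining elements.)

One longest bitonic subsequence is 12, 16, 22, 30, 29, 15, 3, 1 (positions 1,2,4,5,6,8,9,11): it rises to 30 then falls. Length 8 is optimal.

8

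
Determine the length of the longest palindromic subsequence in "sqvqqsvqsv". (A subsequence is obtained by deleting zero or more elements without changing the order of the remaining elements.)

One longest palindromic subsequence is sqvqqvqs (positions 1,2,3,4,5,7,8,9); it reads the same forward and backward, and the interval DP gives dp[1][10] = 8.

8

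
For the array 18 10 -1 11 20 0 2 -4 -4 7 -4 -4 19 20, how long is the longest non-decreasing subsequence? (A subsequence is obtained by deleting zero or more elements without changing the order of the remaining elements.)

One longest non-decreasing subsequence is -1, 0, 2, 7, 19, 20 (positions 3,6,7,10,13,14), of length 6; no longer one exists.

6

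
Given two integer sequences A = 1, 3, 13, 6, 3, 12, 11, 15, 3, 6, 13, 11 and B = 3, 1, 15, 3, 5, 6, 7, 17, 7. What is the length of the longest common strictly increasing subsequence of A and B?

A longest common strictly increasing subsequence is 1, 3, 6 (length 3); it appears in order in both A and B, and no longer such subsequence exists.

3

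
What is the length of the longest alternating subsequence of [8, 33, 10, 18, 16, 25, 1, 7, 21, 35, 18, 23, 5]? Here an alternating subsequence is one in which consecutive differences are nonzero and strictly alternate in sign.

11

A longest alternating subsequence is 8, 33, 10, 18, 16, 25, 1, 21, 18, 23, 5 (positions 1,2,3,4,5,6,7,9,11,12,13); its 10 consecutive differences strictly alternate in sign, and length 11 is optimal.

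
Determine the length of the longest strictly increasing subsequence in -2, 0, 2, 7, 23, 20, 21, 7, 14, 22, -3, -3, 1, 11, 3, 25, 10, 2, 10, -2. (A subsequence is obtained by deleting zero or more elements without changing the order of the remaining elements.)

8

Let dp[i] be the longest increasing subsequence ending at position i. Then dp = [1, 2, 3, 4, 5, 5, 6, 4, 5, 7, 1, 1, 3, 5, 4, 8, 5, 4, 5, 2].
The maximum is 8; one witness is -2, 0, 2, 7, 20, 21, 22, 25 at positions 1,2,3,4,6,7,10,16.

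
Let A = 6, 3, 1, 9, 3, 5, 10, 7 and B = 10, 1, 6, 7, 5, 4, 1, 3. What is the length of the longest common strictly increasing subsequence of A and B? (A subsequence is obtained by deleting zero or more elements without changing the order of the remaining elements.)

2

A longest common strictly increasing subsequence is 1, 7 (length 2); it appears in order in both A and B, and no longer such subsequence exists.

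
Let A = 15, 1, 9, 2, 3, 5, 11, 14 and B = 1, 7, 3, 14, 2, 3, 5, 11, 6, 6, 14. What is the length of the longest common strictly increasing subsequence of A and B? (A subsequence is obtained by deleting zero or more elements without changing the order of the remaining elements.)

A longest common strictly increasing subsequence is 1, 2, 3, 5, 11, 14 (length 6); it appears in order in both A and B, and no longer such subsequence exists.

6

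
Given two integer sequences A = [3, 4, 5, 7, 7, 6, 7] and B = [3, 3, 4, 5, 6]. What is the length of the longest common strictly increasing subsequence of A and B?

4

A longest common strictly increasing subsequence is 3, 4, 5, 6 (length 4); it appears in order in both A and B, and no longer such subsequence exists.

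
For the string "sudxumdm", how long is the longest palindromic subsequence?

3

One longest palindromic subsequence is mdm (positions 6,7,8); it reads the same forward and backward, and the interval DP gives dp[1][8] = 3.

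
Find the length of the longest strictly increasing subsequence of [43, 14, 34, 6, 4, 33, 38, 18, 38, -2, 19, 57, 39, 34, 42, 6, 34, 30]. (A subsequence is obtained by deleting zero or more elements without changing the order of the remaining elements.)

5

Scanning left to right, the best length ending at each element is: 43→1, 14→1, 34→2, 6→1, 4→1, 33→2, 38→3, 18→2, 38→3, -2→1, 19→3, 57→4, 39→4, 34→4, 42→5, 6→2, 34→4, 30→4.
So the longest increasing subsequence has length 5, e.g. 14, 34, 38, 39, 42.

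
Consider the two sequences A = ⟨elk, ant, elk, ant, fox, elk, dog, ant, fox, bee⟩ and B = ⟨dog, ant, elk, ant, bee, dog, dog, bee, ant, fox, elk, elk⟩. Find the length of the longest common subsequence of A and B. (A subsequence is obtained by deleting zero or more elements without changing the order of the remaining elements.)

Backtracking the LCS table gives one alignment: ant (A2,B2) → elk (A3,B3) → ant (A4,B4) → dog (A7,B7) → ant (A8,B9) → fox (A9,B10).
So the longest common subsequence has length 6.

6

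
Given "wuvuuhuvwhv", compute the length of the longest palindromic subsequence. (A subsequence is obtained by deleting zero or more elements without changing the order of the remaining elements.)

7

Using dp[i][j] = 2 + dp[i+1][j−1] if the ends match, else max(dp[i+1][j], dp[i][j−1]):
dp[1][11] = 7. A witness is wvuhuvw at positions 1,3,4,6,7,8,9.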